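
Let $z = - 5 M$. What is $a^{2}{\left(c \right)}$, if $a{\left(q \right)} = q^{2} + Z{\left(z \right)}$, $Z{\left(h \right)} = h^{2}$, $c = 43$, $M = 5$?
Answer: $6120676$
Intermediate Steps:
$z = -25$ ($z = \left(-5\right) 5 = -25$)
$a{\left(q \right)} = 625 + q^{2}$ ($a{\left(q \right)} = q^{2} + \left(-25\right)^{2} = q^{2} + 625 = 625 + q^{2}$)
$a^{2}{\left(c \right)} = \left(625 + 43^{2}\right)^{2} = \left(625 + 1849\right)^{2} = 2474^{2} = 6120676$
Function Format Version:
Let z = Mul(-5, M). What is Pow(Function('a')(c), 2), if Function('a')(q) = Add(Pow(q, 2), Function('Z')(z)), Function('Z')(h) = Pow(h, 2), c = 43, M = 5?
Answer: 6120676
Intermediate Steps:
z = -25 (z = Mul(-5, 5) = -25)
Function('a')(q) = Add(625, Pow(q, 2)) (Function('a')(q) = Add(Pow(q, 2), Pow(-25, 2)) = Add(Pow(q, 2), 625) = Add(625, Pow(q, 2)))
Pow(Function('a')(c), 2) = Pow(Add(625, Pow(43, 2)), 2) = Pow(Add(625, 1849), 2) = Pow(2474, 2) = 6120676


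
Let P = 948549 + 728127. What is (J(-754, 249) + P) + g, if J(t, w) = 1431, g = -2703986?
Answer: -1025879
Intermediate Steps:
P = 1676676
(J(-754, 249) + P) + g = (1431 + 1676676) - 2703986 = 1678107 - 2703986 = -1025879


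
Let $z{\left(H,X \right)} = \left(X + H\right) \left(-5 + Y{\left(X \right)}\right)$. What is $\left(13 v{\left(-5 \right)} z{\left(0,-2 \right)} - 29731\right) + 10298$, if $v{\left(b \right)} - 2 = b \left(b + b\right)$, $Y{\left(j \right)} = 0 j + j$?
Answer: $-9969$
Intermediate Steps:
$Y{\left(j \right)} = j$ ($Y{\left(j \right)} = 0 + j = j$)
$v{\left(b \right)} = 2 + 2 b^{2}$ ($v{\left(b \right)} = 2 + b \left(b + b\right) = 2 + b 2 b = 2 + 2 b^{2}$)
$z{\left(H,X \right)} = \left(-5 + X\right) \left(H + X\right)$ ($z{\left(H,X \right)} = \left(X + H\right) \left(-5 + X\right) = \left(H + X\right) \left(-5 + X\right) = \left(-5 + X\right) \left(H + X\right)$)
$\left(13 v{\left(-5 \right)} z{\left(0,-2 \right)} - 29731\right) + 10298 = \left(13 \left(2 + 2 \left(-5\right)^{2}\right) \left(\left(-2\right)^{2} - 0 - -10 + 0 \left(-2\right)\right) - 29731\right) + 10298 = \left(13 \left(2 + 2 \cdot 25\right) \left(4 + 0 + 10 + 0\right) - 29731\right) + 10298 = \left(13 \left(2 + 50\right) 14 - 29731\right) + 10298 = \left(13 \cdot 52 \cdot 14 - 29731\right) + 10298 = \left(676 \cdot 14 - 29731\right) + 10298 = \left(9464 - 29731\right) + 10298 = -20267 + 10298 = -9969$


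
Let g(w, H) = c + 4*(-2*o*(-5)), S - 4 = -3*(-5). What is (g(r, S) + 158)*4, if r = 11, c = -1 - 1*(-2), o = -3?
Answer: 156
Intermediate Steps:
c = 1 (c = -1 + 2 = 1)
S = 19 (S = 4 - 3*(-5) = 4 + 15 = 19)
g(w, H) = -119 (g(w, H) = 1 + 4*(-2*(-3)*(-5)) = 1 + 4*(6*(-5)) = 1 + 4*(-30) = 1 - 120 = -119)
(g(r, S) + 158)*4 = (-119 + 158)*4 = 39*4 = 156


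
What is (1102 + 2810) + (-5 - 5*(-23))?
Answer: 4022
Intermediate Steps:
(1102 + 2810) + (-5 - 5*(-23)) = 3912 + (-5 + 115) = 3912 + 110 = 4022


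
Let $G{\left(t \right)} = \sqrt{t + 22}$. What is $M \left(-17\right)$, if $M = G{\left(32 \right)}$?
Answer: $- 51 \sqrt{6} \approx -124.92$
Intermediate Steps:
$G{\left(t \right)} = \sqrt{22 + t}$
$M = 3 \sqrt{6}$ ($M = \sqrt{22 + 32} = \sqrt{54} = 3 \sqrt{6} \approx 7.3485$)
$M \left(-17\right) = 3 \sqrt{6} \left(-17\right) = - 51 \sqrt{6}$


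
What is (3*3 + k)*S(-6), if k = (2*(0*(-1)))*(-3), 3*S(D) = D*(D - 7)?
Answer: 234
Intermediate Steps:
S(D) = D*(-7 + D)/3 (S(D) = (D*(D - 7))/3 = (D*(-7 + D))/3 = D*(-7 + D)/3)
k = 0 (k = (2*0)*(-3) = 0*(-3) = 0)
(3*3 + k)*S(-6) = (3*3 + 0)*((⅓)*(-6)*(-7 - 6)) = (9 + 0)*((⅓)*(-6)*(-13)) = 9*26 = 234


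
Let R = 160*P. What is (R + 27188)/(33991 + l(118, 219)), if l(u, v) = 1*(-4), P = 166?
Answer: 17916/11329 ≈ 1.5814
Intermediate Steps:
l(u, v) = -4
R = 26560 (R = 160*166 = 26560)
(R + 27188)/(33991 + l(118, 219)) = (26560 + 27188)/(33991 - 4) = 53748/33987 = 53748*(1/33987) = 17916/11329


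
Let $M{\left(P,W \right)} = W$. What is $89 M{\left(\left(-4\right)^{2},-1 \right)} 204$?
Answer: $-18156$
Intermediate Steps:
$89 M{\left(\left(-4\right)^{2},-1 \right)} 204 = 89 \left(-1\right) 204 = \left(-89\right) 204 = -18156$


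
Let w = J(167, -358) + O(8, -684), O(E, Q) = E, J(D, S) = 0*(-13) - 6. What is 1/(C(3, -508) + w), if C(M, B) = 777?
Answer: 1/779 ≈ 0.0012837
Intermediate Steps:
J(D, S) = -6 (J(D, S) = 0 - 6 = -6)
w = 2 (w = -6 + 8 = 2)
1/(C(3, -508) + w) = 1/(777 + 2) = 1/779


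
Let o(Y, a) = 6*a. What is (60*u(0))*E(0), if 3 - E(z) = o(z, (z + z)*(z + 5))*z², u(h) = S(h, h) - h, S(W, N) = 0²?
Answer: 0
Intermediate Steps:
S(W, N) = 0
u(h) = -h (u(h) = 0 - h = -h)
E(z) = 3 - 12*z³*(5 + z) (E(z) = 3 - 6*((z + z)*(z + 5))*z² = 3 - 6*((2*z)*(5 + z))*z² = 3 - 6*(2*z*(5 + z))*z² = 3 - 12*z*(5 + z)*z² = 3 - 12*z³*(5 + z))
(60*u(0))*E(0) = (60*(-1*0))*(3 - 60*0³ - 12*0⁴) = (60*0)*(3 - 60*0 - 12*0) = 0*(3 + 0 + 0) = 0*3 = 0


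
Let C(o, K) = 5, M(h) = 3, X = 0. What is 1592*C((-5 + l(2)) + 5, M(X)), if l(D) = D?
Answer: 7960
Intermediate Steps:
1592*C((-5 + l(2)) + 5, M(X)) = 1592*5 = 7960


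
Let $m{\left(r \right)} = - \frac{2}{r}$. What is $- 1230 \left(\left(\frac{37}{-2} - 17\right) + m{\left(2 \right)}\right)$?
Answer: $44895$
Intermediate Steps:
$- 1230 \left(\left(\frac{37}{-2} - 17\right) + m{\left(2 \right)}\right) = - 1230 \left(\left(\frac{37}{-2} - 17\right) - \frac{2}{2}\right) = - 1230 \left(\left(37 \left(- \frac{1}{2}\right) - 17\right) - 1\right) = - 1230 \left(\left(- \frac{37}{2} - 17\right) - 1\right) = - 1230 \left(- \frac{71}{2} - 1\right) = \left(-1230\right) \left(- \frac{73}{2}\right) = 44895$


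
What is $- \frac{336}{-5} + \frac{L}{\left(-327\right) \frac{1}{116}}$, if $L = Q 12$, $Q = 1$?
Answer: $\frac{34304}{545} \approx 62.943$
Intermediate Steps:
$L = 12$ ($L = 1 \cdot 12 = 12$)
$- \frac{336}{-5} + \frac{L}{\left(-327\right) \frac{1}{116}} = - \frac{336}{-5} + \frac{12}{\left(-327\right) \frac{1}{116}} = \left(-336\right) \left(- \frac{1}{5}\right) + \frac{12}{\left(-327\right) \frac{1}{116}} = \frac{336}{5} + \frac{12}{- \frac{327}{116}} = \frac{336}{5} + 12 \left(- \frac{116}{327}\right) = \frac{336}{5} - \frac{464}{109} = \frac{34304}{545}$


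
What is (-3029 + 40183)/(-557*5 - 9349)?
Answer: -18577/6067 ≈ -3.0620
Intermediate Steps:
(-3029 + 40183)/(-557*5 - 9349) = 37154/(-2785 - 9349) = 37154/(-12134) = 37154*(-1/12134) = -18577/6067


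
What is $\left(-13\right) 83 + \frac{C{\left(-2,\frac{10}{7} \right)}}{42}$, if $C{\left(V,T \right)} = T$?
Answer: $- \frac{158608}{147} \approx -1079.0$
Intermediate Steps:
$\left(-13\right) 83 + \frac{C{\left(-2,\frac{10}{7} \right)}}{42} = \left(-13\right) 83 + \frac{10 \cdot \frac{1}{7}}{42} = -1079 + 10 \cdot \frac{1}{7} \cdot \frac{1}{42} = -1079 + \frac{10}{7} \cdot \frac{1}{42} = -1079 + \frac{5}{147} = - \frac{158608}{147}$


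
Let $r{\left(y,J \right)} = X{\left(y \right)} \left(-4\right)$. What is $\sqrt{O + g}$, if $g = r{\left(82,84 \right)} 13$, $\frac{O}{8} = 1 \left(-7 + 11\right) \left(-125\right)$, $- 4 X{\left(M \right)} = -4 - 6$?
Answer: $i \sqrt{4130} \approx 64.265 i$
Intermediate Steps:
$X{\left(M \right)} = \frac{5}{2}$ ($X{\left(M \right)} = - \frac{-4 - 6}{4} = \left(- \frac{1}{4}\right) \left(-10\right) = \frac{5}{2}$)
$r{\left(y,J \right)} = -10$ ($r{\left(y,J \right)} = \frac{5}{2} \left(-4\right) = -10$)
$O = -4000$ ($O = 8 \cdot 1 \left(-7 + 11\right) \left(-125\right) = 8 \cdot 1 \cdot 4 \left(-125\right) = 8 \cdot 4 \left(-125\right) = 8 \left(-500\right) = -4000$)
$g = -130$ ($g = \left(-10\right) 13 = -130$)
$\sqrt{O + g} = \sqrt{-4000 - 130} = \sqrt{-4130} = i \sqrt{4130}$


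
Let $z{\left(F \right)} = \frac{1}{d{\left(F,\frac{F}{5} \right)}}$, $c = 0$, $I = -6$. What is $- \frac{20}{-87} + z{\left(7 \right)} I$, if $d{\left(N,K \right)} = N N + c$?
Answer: $\frac{458}{4263} \approx 0.10744$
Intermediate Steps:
$d{\left(N,K \right)} = N^{2}$ ($d{\left(N,K \right)} = N N + 0 = N^{2} + 0 = N^{2}$)
$z{\left(F \right)} = \frac{1}{F^{2}}$
$- \frac{20}{-87} + z{\left(7 \right)} I = - \frac{20}{-87} + \frac{1}{49} \left(-6\right) = \left(-20\right) \left(- \frac{1}{87}\right) + \frac{1}{49} \left(-6\right) = \frac{20}{87} - \frac{6}{49} = \frac{458}{4263}$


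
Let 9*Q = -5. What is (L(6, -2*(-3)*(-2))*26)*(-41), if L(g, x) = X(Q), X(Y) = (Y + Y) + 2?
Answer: -8528/9 ≈ -947.56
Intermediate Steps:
Q = -5/9 (Q = (⅑)*(-5) = -5/9 ≈ -0.55556)
X(Y) = 2 + 2*Y (X(Y) = 2*Y + 2 = 2 + 2*Y)
L(g, x) = 8/9 (L(g, x) = 2 + 2*(-5/9) = 2 - 10/9 = 8/9)
(L(6, -2*(-3)*(-2))*26)*(-41) = ((8/9)*26)*(-41) = (208/9)*(-41) = -8528/9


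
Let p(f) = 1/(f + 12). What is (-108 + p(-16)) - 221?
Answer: -1317/4 ≈ -329.25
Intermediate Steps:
p(f) = 1/(12 + f)
(-108 + p(-16)) - 221 = (-108 + 1/(12 - 16)) - 221 = (-108 + 1/(-4)) - 221 = (-108 - ¼) - 221 = -433/4 - 221 = -1317/4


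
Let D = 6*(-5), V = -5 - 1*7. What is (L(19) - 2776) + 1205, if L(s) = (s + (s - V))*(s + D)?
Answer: -2121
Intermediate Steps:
V = -12 (V = -5 - 7 = -12)
D = -30
L(s) = (-30 + s)*(12 + 2*s) (L(s) = (s + (s - 1*(-12)))*(s - 30) = (s + (s + 12))*(-30 + s) = (s + (12 + s))*(-30 + s) = (12 + 2*s)*(-30 + s) = (-30 + s)*(12 + 2*s))
(L(19) - 2776) + 1205 = ((-360 - 48*19 + 2*19²) - 2776) + 1205 = ((-360 - 912 + 2*361) - 2776) + 1205 = ((-360 - 912 + 722) - 2776) + 1205 = (-550 - 2776) + 1205 = -3326 + 1205 = -2121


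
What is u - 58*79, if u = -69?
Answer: -4651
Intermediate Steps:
u - 58*79 = -69 - 58*79 = -69 - 4582 = -4651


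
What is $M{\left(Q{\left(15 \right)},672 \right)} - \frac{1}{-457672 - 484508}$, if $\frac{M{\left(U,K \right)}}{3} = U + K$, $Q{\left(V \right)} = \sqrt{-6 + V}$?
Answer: $\frac{1907914501}{942180} \approx 2025.0$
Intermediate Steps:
$M{\left(U,K \right)} = 3 K + 3 U$ ($M{\left(U,K \right)} = 3 \left(U + K\right) = 3 \left(K + U\right) = 3 K + 3 U$)
$M{\left(Q{\left(15 \right)},672 \right)} - \frac{1}{-457672 - 484508} = \left(3 \cdot 672 + 3 \sqrt{-6 + 15}\right) - \frac{1}{-457672 - 484508} = \left(2016 + 3 \sqrt{9}\right) - \frac{1}{-942180} = \left(2016 + 3 \cdot 3\right) - - \frac{1}{942180} = \left(2016 + 9\right) + \frac{1}{942180} = 2025 + \frac{1}{942180} = \frac{1907914501}{942180}$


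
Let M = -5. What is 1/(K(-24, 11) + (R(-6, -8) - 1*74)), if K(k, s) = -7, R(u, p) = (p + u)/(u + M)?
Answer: -11/877 ≈ -0.012543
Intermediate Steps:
R(u, p) = (p + u)/(-5 + u) (R(u, p) = (p + u)/(u - 5) = (p + u)/(-5 + u))
K(k, s) = -7 (K(k, s) = -1*7 = -7)
1/(K(-24, 11) + (R(-6, -8) - 1*74)) = 1/(-7 + ((-8 - 6)/(-5 - 6) - 1*74)) = 1/(-7 + (-14/(-11) - 74)) = 1/(-7 + (-1/11*(-14) - 74)) = 1/(-7 + (14/11 - 74)) = 1/(-7 - 800/11) = 1/(-877/11) = -11/877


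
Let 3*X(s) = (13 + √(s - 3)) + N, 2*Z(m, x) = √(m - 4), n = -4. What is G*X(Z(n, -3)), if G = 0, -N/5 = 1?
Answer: 0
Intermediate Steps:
N = -5 (N = -5*1 = -5)
Z(m, x) = √(-4 + m)/2 (Z(m, x) = √(m - 4)/2 = √(-4 + m)/2)
X(s) = 8/3 + √(-3 + s)/3 (X(s) = ((13 + √(s - 3)) - 5)/3 = ((13 + √(-3 + s)) - 5)/3 = (8 + √(-3 + s))/3 = 8/3 + √(-3 + s)/3)
G*X(Z(n, -3)) = 0*(8/3 + √(-3 + √(-4 - 4)/2)/3) = 0*(8/3 + √(-3 + √(-8)/2)/3) = 0*(8/3 + √(-3 + (2*I*√2)/2)/3) = 0*(8/3 + √(-3 + I*√2)/3) = 0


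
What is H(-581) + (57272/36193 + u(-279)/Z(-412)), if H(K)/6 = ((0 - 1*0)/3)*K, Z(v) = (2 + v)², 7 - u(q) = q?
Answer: 4818887199/3042021650 ≈ 1.5841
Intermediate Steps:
u(q) = 7 - q
H(K) = 0 (H(K) = 6*(((0 - 1*0)/3)*K) = 6*(((0 + 0)/3)*K) = 6*(((⅓)*0)*K) = 6*(0*K) = 6*0 = 0)
H(-581) + (57272/36193 + u(-279)/Z(-412)) = 0 + (57272/36193 + (7 - 1*(-279))/((2 - 412)²)) = 0 + (57272*(1/36193) + (7 + 279)/((-410)²)) = 0 + (57272/36193 + 286/168100) = 0 + (57272/36193 + 286*(1/168100)) = 0 + (57272/36193 + 143/84050) = 0 + 4818887199/3042021650 = 4818887199/3042021650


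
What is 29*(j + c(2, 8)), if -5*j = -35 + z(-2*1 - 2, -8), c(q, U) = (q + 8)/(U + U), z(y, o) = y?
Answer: 9773/40 ≈ 244.32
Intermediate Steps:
c(q, U) = (8 + q)/(2*U) (c(q, U) = (8 + q)/((2*U)) = (8 + q)*(1/(2*U)) = (8 + q)/(2*U))
j = 39/5 (j = -(-35 + (-2*1 - 2))/5 = -(-35 + (-2 - 2))/5 = -(-35 - 4)/5 = -⅕*(-39) = 39/5 ≈ 7.8000)
29*(j + c(2, 8)) = 29*(39/5 + (½)*(8 + 2)/8) = 29*(39/5 + (½)*(⅛)*10) = 29*(39/5 + 5/8) = 29*(337/40) = 9773/40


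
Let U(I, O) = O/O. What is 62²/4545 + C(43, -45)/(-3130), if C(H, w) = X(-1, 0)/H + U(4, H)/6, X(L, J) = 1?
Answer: 206930737/244684620 ≈ 0.84570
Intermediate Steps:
U(I, O) = 1
C(H, w) = ⅙ + 1/H (C(H, w) = 1/H + 1/6 = 1/H + 1*(⅙) = 1/H + ⅙ = ⅙ + 1/H)
62²/4545 + C(43, -45)/(-3130) = 62²/4545 + ((⅙)*(6 + 43)/43)/(-3130) = 3844*(1/4545) + ((⅙)*(1/43)*49)*(-1/3130) = 3844/4545 + (49/258)*(-1/3130) = 3844/4545 - 49/807540 = 206930737/244684620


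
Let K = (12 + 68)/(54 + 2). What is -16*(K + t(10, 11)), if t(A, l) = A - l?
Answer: -48/7 ≈ -6.8571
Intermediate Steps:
K = 10/7 (K = 80/56 = 80*(1/56) = 10/7 ≈ 1.4286)
-16*(K + t(10, 11)) = -16*(10/7 + (10 - 1*11)) = -16*(10/7 + (10 - 11)) = -16*(10/7 - 1) = -16*3/7 = -48/7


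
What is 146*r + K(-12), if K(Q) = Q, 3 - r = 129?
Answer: -18408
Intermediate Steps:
r = -126 (r = 3 - 1*129 = 3 - 129 = -126)
146*r + K(-12) = 146*(-126) - 12 = -18396 - 12 = -18408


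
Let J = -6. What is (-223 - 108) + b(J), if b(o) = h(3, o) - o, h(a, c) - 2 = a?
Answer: -320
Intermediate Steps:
h(a, c) = 2 + a
b(o) = 5 - o (b(o) = (2 + 3) - o = 5 - o)
(-223 - 108) + b(J) = (-223 - 108) + (5 - 1*(-6)) = -331 + (5 + 6) = -331 + 11 = -320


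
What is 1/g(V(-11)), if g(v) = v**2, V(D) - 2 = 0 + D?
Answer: 1/81 ≈ 0.012346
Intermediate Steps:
V(D) = 2 + D (V(D) = 2 + (0 + D) = 2 + D)
1/g(V(-11)) = 1/((2 - 11)**2) = 1/((-9)**2) = 1/81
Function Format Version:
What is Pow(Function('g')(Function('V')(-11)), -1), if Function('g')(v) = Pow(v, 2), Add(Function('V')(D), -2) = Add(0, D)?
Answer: Rational(1, 81) ≈ 0.012346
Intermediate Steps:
Function('V')(D) = Add(2, D) (Function('V')(D) = Add(2, Add(0, D)) = Add(2, D))
Pow(Function('g')(Function('V')(-11)), -1) = Pow(Pow(Add(2, -11), 2), -1) = Pow(Pow(-9, 2), -1) = Pow(81, -1) = Rational(1, 81)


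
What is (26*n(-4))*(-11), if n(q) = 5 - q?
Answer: -2574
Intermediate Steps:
(26*n(-4))*(-11) = (26*(5 - 1*(-4)))*(-11) = (26*(5 + 4))*(-11) = (26*9)*(-11) = 234*(-11) = -2574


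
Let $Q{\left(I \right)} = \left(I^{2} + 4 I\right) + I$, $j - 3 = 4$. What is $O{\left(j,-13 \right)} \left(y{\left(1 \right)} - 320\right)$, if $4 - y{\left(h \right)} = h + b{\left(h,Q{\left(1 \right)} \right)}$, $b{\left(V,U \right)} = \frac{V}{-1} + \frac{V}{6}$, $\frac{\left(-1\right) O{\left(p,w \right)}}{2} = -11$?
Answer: $- \frac{20867}{3} \approx -6955.7$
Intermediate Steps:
$j = 7$ ($j = 3 + 4 = 7$)
$O{\left(p,w \right)} = 22$ ($O{\left(p,w \right)} = \left(-2\right) \left(-11\right) = 22$)
$Q{\left(I \right)} = I^{2} + 5 I$
$b{\left(V,U \right)} = - \frac{5 V}{6}$ ($b{\left(V,U \right)} = V \left(-1\right) + V \frac{1}{6} = - V + \frac{V}{6} = - \frac{5 V}{6}$)
$y{\left(h \right)} = 4 - \frac{h}{6}$ ($y{\left(h \right)} = 4 - \left(h - \frac{5 h}{6}\right) = 4 - \frac{h}{6}$)
$O{\left(j,-13 \right)} \left(y{\left(1 \right)} - 320\right) = 22 \left(\left(4 - \frac{1}{6}\right) - 320\right) = 22 \left(\frac{23}{6} - 320\right) = 22 \left(- \frac{1897}{6}\right) = - \frac{20867}{3}$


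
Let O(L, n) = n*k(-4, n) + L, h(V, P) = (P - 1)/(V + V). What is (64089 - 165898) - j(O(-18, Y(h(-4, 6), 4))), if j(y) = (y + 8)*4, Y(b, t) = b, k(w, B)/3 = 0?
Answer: -101769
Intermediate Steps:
k(w, B) = 0 (k(w, B) = 3*0 = 0)
h(V, P) = (-1 + P)/(2*V) (h(V, P) = (-1 + P)/((2*V)) = (-1 + P)*(1/(2*V)) = (-1 + P)/(2*V))
O(L, n) = L (O(L, n) = n*0 + L = 0 + L = L)
j(y) = 32 + 4*y (j(y) = (8 + y)*4 = 32 + 4*y)
(64089 - 165898) - j(O(-18, Y(h(-4, 6), 4))) = (64089 - 165898) - (32 + 4*(-18)) = -101809 - (32 - 72) = -101809 - 1*(-40) = -101809 + 40 = -101769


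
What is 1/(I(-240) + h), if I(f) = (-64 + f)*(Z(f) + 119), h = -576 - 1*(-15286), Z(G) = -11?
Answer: -1/18122 ≈ -5.5182e-5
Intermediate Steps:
h = 14710 (h = -576 + 15286 = 14710)
I(f) = -6912 + 108*f (I(f) = (-64 + f)*(-11 + 119) = (-64 + f)*108 = -6912 + 108*f)
1/(I(-240) + h) = 1/((-6912 + 108*(-240)) + 14710) = 1/((-6912 - 25920) + 14710) = 1/(-32832 + 14710) = 1/(-18122) = -1/18122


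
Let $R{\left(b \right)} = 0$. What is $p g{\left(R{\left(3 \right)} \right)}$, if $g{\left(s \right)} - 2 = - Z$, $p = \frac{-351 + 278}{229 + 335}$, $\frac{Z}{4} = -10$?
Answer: $- \frac{511}{94} \approx -5.4362$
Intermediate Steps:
$Z = -40$ ($Z = 4 \left(-10\right) = -40$)
$p = - \frac{73}{564} \approx -0.12943$
$g{\left(s \right)} = 42$ ($g{\left(s \right)} = 2 - -40 = 2 + 40 = 42$)
$p g{\left(R{\left(3 \right)} \right)} = \left(- \frac{73}{564}\right) 42 = - \frac{511}{94}$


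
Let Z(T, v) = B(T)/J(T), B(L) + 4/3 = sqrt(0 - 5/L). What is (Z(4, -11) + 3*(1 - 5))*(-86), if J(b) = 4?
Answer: 3182/3 - 43*I*sqrt(5)/4 ≈ 1060.7 - 24.038*I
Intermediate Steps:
B(L) = -4/3 + sqrt(5)*sqrt(-1/L) (B(L) = -4/3 + sqrt(0 - 5/L) = -4/3 + sqrt(-5/L) = -4/3 + sqrt(5)*sqrt(-1/L))
Z(T, v) = -1/3 + sqrt(5)*sqrt(-1/T)/4 (Z(T, v) = (-4/3 + sqrt(5)*sqrt(-1/T))/4 = (-4/3 + sqrt(5)*sqrt(-1/T))*(1/4) = -1/3 + sqrt(5)*sqrt(-1/T)/4)
(Z(4, -11) + 3*(1 - 5))*(-86) = ((-1/3 + sqrt(5)*sqrt(-1/4)/4) + 3*(1 - 5))*(-86) = ((-1/3 + sqrt(5)*sqrt(-1*1/4)/4) + 3*(-4))*(-86) = ((-1/3 + sqrt(5)*sqrt(-1/4)/4) - 12)*(-86) = ((-1/3 + sqrt(5)*(I/2)/4) - 12)*(-86) = ((-1/3 + I*sqrt(5)/8) - 12)*(-86) = (-37/3 + I*sqrt(5)/8)*(-86) = 3182/3 - 43*I*sqrt(5)/4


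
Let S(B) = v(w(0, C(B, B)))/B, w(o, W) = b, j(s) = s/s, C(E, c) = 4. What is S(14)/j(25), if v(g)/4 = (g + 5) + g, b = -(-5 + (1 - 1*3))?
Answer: 38/7 ≈ 5.4286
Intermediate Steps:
j(s) = 1
b = 7 (b = -(-5 + (1 - 3)) = -(-5 - 2) = -1*(-7) = 7)
w(o, W) = 7
v(g) = 20 + 8*g (v(g) = 4*((g + 5) + g) = 4*((5 + g) + g) = 4*(5 + 2*g) = 20 + 8*g)
S(B) = 76/B (S(B) = (20 + 8*7)/B = (20 + 56)/B = 76/B)
S(14)/j(25) = (76/14)/1 = (76*(1/14))*1 = (38/7)*1 = 38/7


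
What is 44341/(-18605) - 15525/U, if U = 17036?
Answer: -1044235901/316954780 ≈ -3.2946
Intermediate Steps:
44341/(-18605) - 15525/U = 44341/(-18605) - 15525/17036 = 44341*(-1/18605) - 15525*1/17036 = -44341/18605 - 15525/17036 = -1044235901/316954780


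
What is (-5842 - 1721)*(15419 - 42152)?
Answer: 202181679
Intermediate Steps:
(-5842 - 1721)*(15419 - 42152) = -7563*(-26733) = 202181679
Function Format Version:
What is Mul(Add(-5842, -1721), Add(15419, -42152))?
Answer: 202181679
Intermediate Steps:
Mul(Add(-5842, -1721), Add(15419, -42152)) = Mul(-7563, -26733) = 202181679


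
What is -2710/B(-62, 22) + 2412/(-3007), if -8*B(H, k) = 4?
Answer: 16295528/3007 ≈ 5419.2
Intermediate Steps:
B(H, k) = -1/2 (B(H, k) = -1/8*4 = -1/2)
-2710/B(-62, 22) + 2412/(-3007) = -2710/(-1/2) + 2412/(-3007) = -2710*(-2) + 2412*(-1/3007) = 5420 - 2412/3007 = 16295528/3007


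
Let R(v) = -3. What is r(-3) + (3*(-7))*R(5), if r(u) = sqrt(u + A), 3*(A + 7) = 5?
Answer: 63 + 5*I*sqrt(3)/3 ≈ 63.0 + 2.8868*I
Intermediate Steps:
A = -16/3 (A = -7 + (1/3)*5 = -7 + 5/3 = -16/3 ≈ -5.3333)
r(u) = sqrt(-16/3 + u) (r(u) = sqrt(u - 16/3) = sqrt(-16/3 + u))
r(-3) + (3*(-7))*R(5) = sqrt(-48 + 9*(-3))/3 + (3*(-7))*(-3) = sqrt(-48 - 27)/3 - 21*(-3) = sqrt(-75)/3 + 63 = (5*I*sqrt(3))/3 + 63 = 5*I*sqrt(3)/3 + 63 = 63 + 5*I*sqrt(3)/3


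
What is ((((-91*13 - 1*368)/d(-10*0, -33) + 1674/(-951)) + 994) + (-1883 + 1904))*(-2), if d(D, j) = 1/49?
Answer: 47540972/317 ≈ 1.4997e+5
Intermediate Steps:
d(D, j) = 1/49
((((-91*13 - 1*368)/d(-10*0, -33) + 1674/(-951)) + 994) + (-1883 + 1904))*(-2) = ((((-91*13 - 1*368)/(1/49) + 1674/(-951)) + 994) + (-1883 + 1904))*(-2) = ((((-1183 - 368)*49 + 1674*(-1/951)) + 994) + 21)*(-2) = (((-1551*49 - 558/317) + 994) + 21)*(-2) = (((-75999 - 558/317) + 994) + 21)*(-2) = ((-24092241/317 + 994) + 21)*(-2) = (-23777143/317 + 21)*(-2) = -23770486/317*(-2) = 47540972/317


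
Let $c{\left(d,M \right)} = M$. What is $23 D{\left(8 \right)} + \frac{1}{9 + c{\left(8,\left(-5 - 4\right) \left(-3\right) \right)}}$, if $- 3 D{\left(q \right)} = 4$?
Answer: $- \frac{1103}{36} \approx -30.639$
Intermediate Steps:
$D{\left(q \right)} = - \frac{4}{3}$ ($D{\left(q \right)} = \left(- \frac{1}{3}\right) 4 = - \frac{4}{3}$)
$23 D{\left(8 \right)} + \frac{1}{9 + c{\left(8,\left(-5 - 4\right) \left(-3\right) \right)}} = 23 \left(- \frac{4}{3}\right) + \frac{1}{9 + \left(-5 - 4\right) \left(-3\right)} = - \frac{92}{3} + \frac{1}{9 - -27} = - \frac{92}{3} + \frac{1}{9 + 27} = - \frac{92}{3} + \frac{1}{36} = - \frac{1103}{36}$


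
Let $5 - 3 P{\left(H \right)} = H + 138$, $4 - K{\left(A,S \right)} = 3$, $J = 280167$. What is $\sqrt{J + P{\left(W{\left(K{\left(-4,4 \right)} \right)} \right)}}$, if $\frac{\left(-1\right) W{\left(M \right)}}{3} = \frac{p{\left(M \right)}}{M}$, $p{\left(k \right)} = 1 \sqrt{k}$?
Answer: $\frac{\sqrt{2521113}}{3} \approx 529.27$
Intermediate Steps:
$K{\left(A,S \right)} = 1$ ($K{\left(A,S \right)} = 4 - 3 = 1$)
$p{\left(k \right)} = \sqrt{k}$
$W{\left(M \right)} = - \frac{3}{\sqrt{M}}$ ($W{\left(M \right)} = - 3 \frac{\sqrt{M}}{M} = - \frac{3}{\sqrt{M}}$)
$P{\left(H \right)} = - \frac{133}{3} - \frac{H}{3}$ ($P{\left(H \right)} = \frac{5}{3} - \frac{H + 138}{3} = \frac{5}{3} - \frac{138 + H}{3} = \frac{5}{3} - \left(46 + \frac{H}{3}\right) = - \frac{133}{3} - \frac{H}{3}$)
$\sqrt{J + P{\left(W{\left(K{\left(-4,4 \right)} \right)} \right)}} = \sqrt{280167 - \left(\frac{133}{3} + \frac{\left(-3\right) \frac{1}{\sqrt{1}}}{3}\right)} = \sqrt{280167 - \left(\frac{133}{3} + \frac{\left(-3\right) 1}{3}\right)} = \sqrt{280167 - \frac{130}{3}} = \sqrt{\frac{840371}{3}} = \frac{\sqrt{2521113}}{3}$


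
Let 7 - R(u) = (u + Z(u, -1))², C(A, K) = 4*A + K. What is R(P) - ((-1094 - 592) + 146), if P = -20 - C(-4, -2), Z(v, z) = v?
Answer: 1531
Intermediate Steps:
C(A, K) = K + 4*A
P = -2 (P = -20 - (-2 + 4*(-4)) = -20 - (-2 - 16) = -20 - 1*(-18) = -20 + 18 = -2)
R(u) = 7 - 4*u² (R(u) = 7 - (u + u)² = 7 - (2*u)² = 7 - 4*u²)
R(P) - ((-1094 - 592) + 146) = (7 - 4*(-2)²) - ((-1094 - 592) + 146) = (7 - 4*4) - (-1686 + 146) = (7 - 16) - 1*(-1540) = -9 + 1540 = 1531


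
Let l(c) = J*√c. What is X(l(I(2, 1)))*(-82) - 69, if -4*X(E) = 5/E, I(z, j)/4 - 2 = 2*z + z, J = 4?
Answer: -69 + 205*√2/64 ≈ -64.470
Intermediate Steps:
I(z, j) = 8 + 12*z (I(z, j) = 8 + 4*(2*z + z) = 8 + 4*(3*z) = 8 + 12*z)
l(c) = 4*√c
X(E) = -5/(4*E)
X(l(I(2, 1)))*(-82) - 69 = -5*1/(4*√(8 + 12*2))/4*(-82) - 69 = -5*1/(4*√(8 + 24))/4*(-82) - 69 = -5*√2/32/4*(-82) - 69 = -5*√2/128*(-82) - 69 = 205*√2/64 - 69 = -69 + 205*√2/64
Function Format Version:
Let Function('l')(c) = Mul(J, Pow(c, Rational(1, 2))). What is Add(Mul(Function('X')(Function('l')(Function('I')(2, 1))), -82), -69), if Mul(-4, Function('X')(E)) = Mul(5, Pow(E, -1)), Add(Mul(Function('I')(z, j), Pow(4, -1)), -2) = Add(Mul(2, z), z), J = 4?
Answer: Add(-69, Mul(Rational(205, 64), Pow(2, Rational(1, 2)))) ≈ -64.470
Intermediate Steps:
Function('I')(z, j) = Add(8, Mul(12, z)) (Function('I')(z, j) = Add(8, Mul(4, Add(Mul(2, z), z))) = Add(8, Mul(4, Mul(3, z))) = Add(8, Mul(12, z)))
Function('l')(c) = Mul(4, Pow(c, Rational(1, 2)))
Function('X')(E) = Mul(Rational(-5, 4), Pow(E, -1)) (Function('X')(E) = Mul(Rational(-1, 4), Mul(5, Pow(E, -1))) = Mul(Rational(-5, 4), Pow(E, -1)))
Add(Mul(Function('X')(Function('l')(Function('I')(2, 1))), -82), -69) = Add(Mul(Mul(Rational(-5, 4), Pow(Mul(4, Pow(Add(8, Mul(12, 2)), Rational(1, 2))), -1)), -82), -69) = Add(Mul(Mul(Rational(-5, 4), Pow(Mul(4, Pow(Add(8, 24), Rational(1, 2))), -1)), -82), -69) = Add(Mul(Mul(Rational(-5, 4), Pow(Mul(4, Pow(32, Rational(1, 2))), -1)), -82), -69) = Add(Mul(Mul(Rational(-5, 4), Pow(Mul(4, Mul(4, Pow(2, Rational(1, 2)))), -1)), -82), -69) = Add(Mul(Mul(Rational(-5, 4), Pow(Mul(16, Pow(2, Rational(1, 2))), -1)), -82), -69) = Add(Mul(Mul(Rational(-5, 4), Mul(Rational(1, 32), Pow(2, Rational(1, 2)))), -82), -69) = Add(Mul(Mul(Rational(-5, 128), Pow(2, Rational(1, 2))), -82), -69) = Add(Mul(Rational(205, 64), Pow(2, Rational(1, 2))), -69) = Add(-69, Mul(Rational(205, 64), Pow(2, Rational(1, 2))))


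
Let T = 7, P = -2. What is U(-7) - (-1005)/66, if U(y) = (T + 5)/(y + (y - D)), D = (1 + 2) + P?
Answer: 1587/110 ≈ 14.427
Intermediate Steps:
D = 1 (D = (1 + 2) - 2 = 3 - 2 = 1)
U(y) = 12/(-1 + 2*y) (U(y) = (7 + 5)/(y + (y - 1*1)) = 12/(y + (y - 1)) = 12/(y + (-1 + y)) = 12/(-1 + 2*y))
U(-7) - (-1005)/66 = 12/(-1 + 2*(-7)) - (-1005)/66 = 12/(-1 - 14) - (-1005)/66 = 12/(-15) - 67*(-5/22) = 12*(-1/15) + 335/22 = -4/5 + 335/22 = 1587/110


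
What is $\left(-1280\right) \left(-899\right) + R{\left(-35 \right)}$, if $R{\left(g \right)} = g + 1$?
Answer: $1150686$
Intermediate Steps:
$R{\left(g \right)} = 1 + g$
$\left(-1280\right) \left(-899\right) + R{\left(-35 \right)} = \left(-1280\right) \left(-899\right) + \left(1 - 35\right) = 1150720 - 34 = 1150686$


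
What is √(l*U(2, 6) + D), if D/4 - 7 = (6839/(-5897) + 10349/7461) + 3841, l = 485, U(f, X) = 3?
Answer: √3623763474206670935/14665839 ≈ 129.80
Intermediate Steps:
D = 677249790760/43997517 (D = 28 + 4*((6839/(-5897) + 10349/7461) + 3841) = 28 + 4*((6839*(-1/5897) + 10349*(1/7461)) + 3841) = 28 + 4*((-6839/5897 + 10349/7461) + 3841) = 28 + 4*(10002274/43997517 + 3841) = 28 + 4*(169004465071/43997517) = 28 + 676017860284/43997517 = 677249790760/43997517 ≈ 15393.)
√(l*U(2, 6) + D) = √(485*3 + 677249790760/43997517) = √(1455 + 677249790760/43997517) = √(741266177995/43997517) = √3623763474206670935/14665839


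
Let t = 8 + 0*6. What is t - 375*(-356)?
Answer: 133508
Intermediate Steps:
t = 8 (t = 8 + 0 = 8)
t - 375*(-356) = 8 - 375*(-356) = 8 + 133500 = 133508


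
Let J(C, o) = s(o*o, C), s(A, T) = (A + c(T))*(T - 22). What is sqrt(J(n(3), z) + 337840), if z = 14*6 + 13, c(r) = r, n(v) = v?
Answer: 6*sqrt(4417) ≈ 398.76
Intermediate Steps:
z = 97 (z = 84 + 13 = 97)
s(A, T) = (-22 + T)*(A + T) (s(A, T) = (A + T)*(T - 22) = (A + T)*(-22 + T) = (-22 + T)*(A + T))
J(C, o) = C**2 - 22*C - 22*o**2 + C*o**2 (J(C, o) = C**2 - 22*o*o - 22*C + (o*o)*C = C**2 - 22*o**2 - 22*C + o**2*C = C**2 - 22*o**2 - 22*C + C*o**2 = C**2 - 22*C - 22*o**2 + C*o**2)
sqrt(J(n(3), z) + 337840) = sqrt((3**2 - 22*3 - 22*97**2 + 3*97**2) + 337840) = sqrt((9 - 66 - 22*9409 + 3*9409) + 337840) = sqrt((9 - 66 - 206998 + 28227) + 337840) = sqrt(-178828 + 337840) = sqrt(159012) = 6*sqrt(4417)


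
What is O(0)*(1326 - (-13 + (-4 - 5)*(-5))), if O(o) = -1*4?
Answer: -5176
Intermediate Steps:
O(o) = -4
O(0)*(1326 - (-13 + (-4 - 5)*(-5))) = -4*(1326 - (-13 + (-4 - 5)*(-5))) = -4*(1326 - (-13 - 9*(-5))) = -4*(1326 - (-13 + 45)) = -4*(1326 - 1*32) = -4*(1326 - 32) = -4*1294 = -5176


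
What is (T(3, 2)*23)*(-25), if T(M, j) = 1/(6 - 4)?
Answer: -575/2 ≈ -287.50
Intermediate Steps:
T(M, j) = 1/2
(T(3, 2)*23)*(-25) = ((1/2)*23)*(-25) = (23/2)*(-25) = -575/2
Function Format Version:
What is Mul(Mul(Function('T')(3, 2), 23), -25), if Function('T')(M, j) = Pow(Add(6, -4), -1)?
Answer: Rational(-575, 2) ≈ -287.50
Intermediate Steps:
Function('T')(M, j) = Rational(1, 2) (Function('T')(M, j) = Pow(2, -1) = Rational(1, 2))
Mul(Mul(Function('T')(3, 2), 23), -25) = Mul(Mul(Rational(1, 2), 23), -25) = Mul(Rational(23, 2), -25) = Rational(-575, 2)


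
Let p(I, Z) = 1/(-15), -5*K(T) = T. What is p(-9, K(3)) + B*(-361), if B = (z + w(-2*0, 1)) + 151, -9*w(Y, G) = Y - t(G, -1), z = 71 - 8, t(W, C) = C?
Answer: -3474628/45 ≈ -77214.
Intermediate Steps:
K(T) = -T/5
p(I, Z) = -1/15
z = 63
w(Y, G) = -⅑ - Y/9 (w(Y, G) = -(Y - 1*(-1))/9 = -(Y + 1)/9 = -(1 + Y)/9 = -⅑ - Y/9)
B = 1925/9 (B = (63 + (-⅑ - (-2)*0/9)) + 151 = (63 + (-⅑ - ⅑*0)) + 151 = (63 + (-⅑ + 0)) + 151 = (63 - ⅑) + 151 = 566/9 + 151 = 1925/9 ≈ 213.89)
p(-9, K(3)) + B*(-361) = -1/15 + (1925/9)*(-361) = -1/15 - 694925/9 = -3474628/45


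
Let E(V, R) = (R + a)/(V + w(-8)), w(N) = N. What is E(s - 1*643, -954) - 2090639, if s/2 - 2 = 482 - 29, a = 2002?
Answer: -541474453/259 ≈ -2.0906e+6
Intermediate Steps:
s = 910 (s = 4 + 2*(482 - 29) = 4 + 2*453 = 4 + 906 = 910)
E(V, R) = (2002 + R)/(-8 + V) (E(V, R) = (R + 2002)/(V - 8) = (2002 + R)/(-8 + V))
E(s - 1*643, -954) - 2090639 = (2002 - 954)/(-8 + (910 - 1*643)) - 2090639 = 1048/(-8 + (910 - 643)) - 2090639 = 1048/(-8 + 267) - 2090639 = 1048/259 - 2090639 = -541474453/259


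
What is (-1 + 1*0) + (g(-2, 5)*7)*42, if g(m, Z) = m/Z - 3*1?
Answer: -5003/5 ≈ -1000.6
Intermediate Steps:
g(m, Z) = -3 + m/Z (g(m, Z) = m/Z - 3 = -3 + m/Z)
(-1 + 1*0) + (g(-2, 5)*7)*42 = (-1 + 1*0) + ((-3 - 2/5)*7)*42 = (-1 + 0) + ((-3 - 2*1/5)*7)*42 = -1 + ((-3 - 2/5)*7)*42 = -1 - 17/5*7*42 = -1 - 119/5*42 = -1 - 4998/5 = -5003/5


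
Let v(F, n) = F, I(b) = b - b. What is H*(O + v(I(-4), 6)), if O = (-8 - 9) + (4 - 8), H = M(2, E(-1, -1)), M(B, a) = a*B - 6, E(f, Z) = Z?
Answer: 168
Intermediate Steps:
M(B, a) = -6 + B*a (M(B, a) = B*a - 6 = -6 + B*a)
I(b) = 0
H = -8 (H = -6 + 2*(-1) = -6 - 2 = -8)
O = -21 (O = -17 - 4 = -21)
H*(O + v(I(-4), 6)) = -8*(-21 + 0) = -8*(-21) = 168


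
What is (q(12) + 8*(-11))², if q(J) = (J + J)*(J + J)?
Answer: 238144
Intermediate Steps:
q(J) = 4*J² (q(J) = (2*J)*(2*J) = 4*J²)
(q(12) + 8*(-11))² = (4*12² + 8*(-11))² = (4*144 - 88)² = (576 - 88)² = 488² = 238144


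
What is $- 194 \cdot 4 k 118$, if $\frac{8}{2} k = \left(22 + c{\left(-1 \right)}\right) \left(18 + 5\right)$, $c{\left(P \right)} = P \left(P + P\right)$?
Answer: $-12636384$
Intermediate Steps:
$c{\left(P \right)} = 2 P^{2}$ ($c{\left(P \right)} = P 2 P = 2 P^{2}$)
$k = 138$ ($k = \frac{\left(22 + 2 \left(-1\right)^{2}\right) \left(18 + 5\right)}{4} = \frac{\left(22 + 2 \cdot 1\right) 23}{4} = \frac{\left(22 + 2\right) 23}{4} = \frac{24 \cdot 23}{4} = \frac{1}{4} \cdot 552 = 138$)
$- 194 \cdot 4 k 118 = - 194 \cdot 4 \cdot 138 \cdot 118 = \left(-194\right) 552 \cdot 118 = \left(-107088\right) 118 = -12636384$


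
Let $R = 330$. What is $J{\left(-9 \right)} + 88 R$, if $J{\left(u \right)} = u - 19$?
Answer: $29012$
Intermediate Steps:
$J{\left(u \right)} = -19 + u$
$J{\left(-9 \right)} + 88 R = \left(-19 - 9\right) + 88 \cdot 330 = -28 + 29040 = 29012$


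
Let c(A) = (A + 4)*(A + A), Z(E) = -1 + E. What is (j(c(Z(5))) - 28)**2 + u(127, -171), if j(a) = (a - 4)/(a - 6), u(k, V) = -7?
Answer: 605637/841 ≈ 720.14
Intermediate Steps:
c(A) = 2*A*(4 + A) (c(A) = (4 + A)*(2*A) = 2*A*(4 + A))
j(a) = (-4 + a)/(-6 + a)
(j(c(Z(5))) - 28)**2 + u(127, -171) = ((-4 + 2*(-1 + 5)*(4 + (-1 + 5)))/(-6 + 2*(-1 + 5)*(4 + (-1 + 5))) - 28)**2 - 7 = ((-4 + 2*4*(4 + 4))/(-6 + 2*4*(4 + 4)) - 28)**2 - 7 = ((-4 + 2*4*8)/(-6 + 2*4*8) - 28)**2 - 7 = ((-4 + 64)/(-6 + 64) - 28)**2 - 7 = (60/58 - 28)**2 - 7 = ((1/58)*60 - 28)**2 - 7 = (30/29 - 28)**2 - 7 = (-782/29)**2 - 7 = 611524/841 - 7 = 605637/841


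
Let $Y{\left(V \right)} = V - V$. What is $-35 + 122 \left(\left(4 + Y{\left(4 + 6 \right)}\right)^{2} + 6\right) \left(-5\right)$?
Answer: $-13455$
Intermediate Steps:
$Y{\left(V \right)} = 0$
$-35 + 122 \left(\left(4 + Y{\left(4 + 6 \right)}\right)^{2} + 6\right) \left(-5\right) = -35 + 122 \left(\left(4 + 0\right)^{2} + 6\right) \left(-5\right) = -35 + 122 \left(4^{2} + 6\right) \left(-5\right) = -35 + 122 \left(16 + 6\right) \left(-5\right) = -35 + 122 \cdot 22 \left(-5\right) = -35 + 122 \left(-110\right) = -35 - 13420 = -13455$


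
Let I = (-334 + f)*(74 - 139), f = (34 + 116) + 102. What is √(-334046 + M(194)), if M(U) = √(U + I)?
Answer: √(-334046 + 2*√1381) ≈ 577.9*I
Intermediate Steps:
f = 252 (f = 150 + 102 = 252)
I = 5330 (I = (-334 + 252)*(74 - 139) = -82*(-65) = 5330)
M(U) = √(5330 + U) (M(U) = √(U + 5330) = √(5330 + U))
√(-334046 + M(194)) = √(-334046 + √(5330 + 194)) = √(-334046 + √5524) = √(-334046 + 2*√1381)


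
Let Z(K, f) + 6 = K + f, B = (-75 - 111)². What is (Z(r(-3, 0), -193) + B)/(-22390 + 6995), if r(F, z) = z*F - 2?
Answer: -6879/3079 ≈ -2.2342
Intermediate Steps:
r(F, z) = -2 + F*z (r(F, z) = F*z - 2 = -2 + F*z)
B = 34596 (B = (-186)² = 34596)
Z(K, f) = -6 + K + f (Z(K, f) = -6 + (K + f) = -6 + K + f)
(Z(r(-3, 0), -193) + B)/(-22390 + 6995) = ((-6 + (-2 - 3*0) - 193) + 34596)/(-22390 + 6995) = ((-6 + (-2 + 0) - 193) + 34596)/(-15395) = ((-6 - 2 - 193) + 34596)*(-1/15395) = (-201 + 34596)*(-1/15395) = 34395*(-1/15395) = -6879/3079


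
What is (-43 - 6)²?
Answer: 2401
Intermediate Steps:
(-43 - 6)² = (-49)² = 2401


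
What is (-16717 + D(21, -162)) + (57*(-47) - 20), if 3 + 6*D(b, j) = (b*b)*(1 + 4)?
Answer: -19049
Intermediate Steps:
D(b, j) = -1/2 + 5*b**2/6 (D(b, j) = -1/2 + ((b*b)*(1 + 4))/6 = -1/2 + (b**2*5)/6 = -1/2 + (5*b**2)/6 = -1/2 + 5*b**2/6)
(-16717 + D(21, -162)) + (57*(-47) - 20) = (-16717 + (-1/2 + (5/6)*21**2)) + (57*(-47) - 20) = (-16717 + (-1/2 + (5/6)*441)) + (-2679 - 20) = (-16717 + (-1/2 + 735/2)) - 2699 = (-16717 + 367) - 2699 = -16350 - 2699 = -19049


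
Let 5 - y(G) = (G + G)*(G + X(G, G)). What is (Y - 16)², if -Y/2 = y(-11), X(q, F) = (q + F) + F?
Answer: 3648100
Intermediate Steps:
X(q, F) = q + 2*F (X(q, F) = (F + q) + F = q + 2*F)
y(G) = 5 - 8*G² (y(G) = 5 - (G + G)*(G + (G + 2*G)) = 5 - 2*G*(G + 3*G) = 5 - 2*G*4*G = 5 - 8*G²)
Y = 1926 (Y = -2*(5 - 8*(-11)²) = -2*(5 - 8*121) = -2*(5 - 968) = -2*(-963) = 1926)
(Y - 16)² = (1926 - 16)² = 1910² = 3648100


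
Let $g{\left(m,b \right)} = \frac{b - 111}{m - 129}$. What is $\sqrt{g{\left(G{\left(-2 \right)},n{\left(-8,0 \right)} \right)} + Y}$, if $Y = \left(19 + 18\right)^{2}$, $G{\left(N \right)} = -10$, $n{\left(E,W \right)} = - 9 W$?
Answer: $\frac{\sqrt{26465878}}{139} \approx 37.011$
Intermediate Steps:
$g{\left(m,b \right)} = \frac{-111 + b}{-129 + m}$
$Y = 1369$ ($Y = 37^{2} = 1369$)
$\sqrt{g{\left(G{\left(-2 \right)},n{\left(-8,0 \right)} \right)} + Y} = \sqrt{\frac{-111 - 0}{-129 - 10} + 1369} = \sqrt{\frac{-111 + 0}{-139} + 1369} = \sqrt{\left(- \frac{1}{139}\right) \left(-111\right) + 1369} = \sqrt{\frac{111}{139} + 1369} = \sqrt{\frac{190402}{139}} = \frac{\sqrt{26465878}}{139}$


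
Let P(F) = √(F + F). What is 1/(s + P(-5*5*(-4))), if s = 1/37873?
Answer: -37873/286872825799 + 14343641290*√2/286872825799 ≈ 0.070711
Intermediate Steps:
P(F) = √2*√F (P(F) = √(2*F) = √2*√F)
s = 1/37873 ≈ 2.6404e-5
1/(s + P(-5*5*(-4))) = 1/(1/37873 + √2*√(-5*5*(-4))) = 1/(1/37873 + √2*√(-25*(-4))) = 1/(1/37873 + √2*√100) = 1/(1/37873 + √2*10) = 1/(1/37873 + 10*√2)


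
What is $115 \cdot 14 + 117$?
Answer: $1727$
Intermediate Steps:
$115 \cdot 14 + 117 = 1610 + 117 = 1727$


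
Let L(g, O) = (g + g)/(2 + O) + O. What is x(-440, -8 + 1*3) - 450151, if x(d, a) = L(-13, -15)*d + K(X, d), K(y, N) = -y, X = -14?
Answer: -444417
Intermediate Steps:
L(g, O) = O + 2*g/(2 + O) (L(g, O) = (2*g)/(2 + O) + O = 2*g/(2 + O) + O = O + 2*g/(2 + O))
x(d, a) = 14 - 13*d (x(d, a) = (((-15)² + 2*(-15) + 2*(-13))/(2 - 15))*d - 1*(-14) = ((225 - 30 - 26)/(-13))*d + 14 = (-1/13*169)*d + 14 = -13*d + 14 = 14 - 13*d)
x(-440, -8 + 1*3) - 450151 = (14 - 13*(-440)) - 450151 = (14 + 5720) - 450151 = 5734 - 450151 = -444417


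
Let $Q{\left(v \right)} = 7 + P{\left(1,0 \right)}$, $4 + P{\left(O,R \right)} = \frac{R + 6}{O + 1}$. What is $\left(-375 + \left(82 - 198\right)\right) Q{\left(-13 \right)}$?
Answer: $-2946$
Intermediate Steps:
$P{\left(O,R \right)} = -4 + \frac{6 + R}{1 + O}$ ($P{\left(O,R \right)} = -4 + \frac{R + 6}{O + 1} = -4 + \frac{6 + R}{1 + O}$)
$Q{\left(v \right)} = 6$ ($Q{\left(v \right)} = 7 + \frac{2 + 0 - 4}{1 + 1} = 7 + \frac{2 + 0 - 4}{2} = 7 + \frac{1}{2} \left(-2\right) = 7 - 1 = 6$)
$\left(-375 + \left(82 - 198\right)\right) Q{\left(-13 \right)} = \left(-375 + \left(82 - 198\right)\right) 6 = \left(-375 - 116\right) 6 = \left(-491\right) 6 = -2946$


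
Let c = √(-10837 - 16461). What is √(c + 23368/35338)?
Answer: √(206444596 + 312193561*I*√27298)/17669 ≈ 9.1072 + 9.0709*I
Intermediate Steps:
c = I*√27298 (c = √(-27298) = I*√27298 ≈ 165.22*I)
√(c + 23368/35338) = √(I*√27298 + 23368/35338) = √(I*√27298 + 23368*(1/35338)) = √(I*√27298 + 11684/17669) = √(11684/17669 + I*√27298)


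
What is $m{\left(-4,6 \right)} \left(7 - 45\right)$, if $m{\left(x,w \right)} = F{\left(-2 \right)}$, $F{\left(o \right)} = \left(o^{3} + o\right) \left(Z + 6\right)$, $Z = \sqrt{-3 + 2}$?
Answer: $2280 + 380 i \approx 2280.0 + 380.0 i$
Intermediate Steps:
$Z = i$ ($Z = \sqrt{-1} = i \approx 1.0 i$)
$F{\left(o \right)} = \left(6 + i\right) \left(o + o^{3}\right)$ ($F{\left(o \right)} = \left(o^{3} + o\right) \left(i + 6\right) = \left(o + o^{3}\right) \left(6 + i\right) = \left(6 + i\right) \left(o + o^{3}\right)$)
$m{\left(x,w \right)} = -60 - 10 i$ ($m{\left(x,w \right)} = - 2 \left(1 + \left(-2\right)^{2}\right) \left(6 + i\right) = - 2 \left(1 + 4\right) \left(6 + i\right) = \left(-2\right) 5 \left(6 + i\right) = -60 - 10 i$)
$m{\left(-4,6 \right)} \left(7 - 45\right) = \left(-60 - 10 i\right) \left(7 - 45\right) = \left(-60 - 10 i\right) \left(-38\right) = 2280 + 380 i$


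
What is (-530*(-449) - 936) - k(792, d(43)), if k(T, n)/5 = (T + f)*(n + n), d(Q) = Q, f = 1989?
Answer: -958796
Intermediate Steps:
k(T, n) = 10*n*(1989 + T) (k(T, n) = 5*((T + 1989)*(n + n)) = 5*((1989 + T)*(2*n)) = 5*(2*n*(1989 + T)) = 10*n*(1989 + T))
(-530*(-449) - 936) - k(792, d(43)) = (-530*(-449) - 936) - 10*43*(1989 + 792) = (237970 - 936) - 10*43*2781 = 237034 - 1*1195830 = 237034 - 1195830 = -958796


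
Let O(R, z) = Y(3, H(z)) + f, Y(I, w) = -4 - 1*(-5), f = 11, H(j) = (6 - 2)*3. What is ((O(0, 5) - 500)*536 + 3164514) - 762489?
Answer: 2140457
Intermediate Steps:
H(j) = 12 (H(j) = 4*3 = 12)
Y(I, w) = 1 (Y(I, w) = -4 + 5 = 1)
O(R, z) = 12 (O(R, z) = 1 + 11 = 12)
((O(0, 5) - 500)*536 + 3164514) - 762489 = ((12 - 500)*536 + 3164514) - 762489 = (-488*536 + 3164514) - 762489 = (-261568 + 3164514) - 762489 = 2902946 - 762489 = 2140457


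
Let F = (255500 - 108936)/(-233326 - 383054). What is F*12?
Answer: -146564/51365 ≈ -2.8534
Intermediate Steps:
F = -36641/154095 (F = 146564/(-616380) = 146564*(-1/616380) = -36641/154095 ≈ -0.23778)
F*12 = -36641/154095*12 = -146564/51365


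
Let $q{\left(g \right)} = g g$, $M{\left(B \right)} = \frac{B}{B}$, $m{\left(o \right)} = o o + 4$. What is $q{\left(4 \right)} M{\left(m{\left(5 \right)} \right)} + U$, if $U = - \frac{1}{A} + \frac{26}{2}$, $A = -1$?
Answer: $30$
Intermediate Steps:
$m{\left(o \right)} = 4 + o^{2}$ ($m{\left(o \right)} = o^{2} + 4 = 4 + o^{2}$)
$M{\left(B \right)} = 1$
$q{\left(g \right)} = g^{2}$
$U = 14$ ($U = - \frac{1}{-1} + \frac{26}{2} = \left(-1\right) \left(-1\right) + 26 \cdot \frac{1}{2} = 1 + 13 = 14$)
$q{\left(4 \right)} M{\left(m{\left(5 \right)} \right)} + U = 4^{2} \cdot 1 + 14 = 16 \cdot 1 + 14 = 16 + 14 = 30$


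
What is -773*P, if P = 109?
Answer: -84257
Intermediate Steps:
-773*P = -773*109 = -84257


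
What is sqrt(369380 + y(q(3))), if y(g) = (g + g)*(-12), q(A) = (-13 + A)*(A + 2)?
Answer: 2*sqrt(92645) ≈ 608.75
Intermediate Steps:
q(A) = (-13 + A)*(2 + A)
y(g) = -24*g (y(g) = (2*g)*(-12) = -24*g)
sqrt(369380 + y(q(3))) = sqrt(369380 - 24*(-26 + 3**2 - 11*3)) = sqrt(369380 - 24*(-26 + 9 - 33)) = sqrt(369380 - 24*(-50)) = sqrt(369380 + 1200) = sqrt(370580) = 2*sqrt(92645)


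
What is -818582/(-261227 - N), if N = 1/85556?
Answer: 70034601592/22349537213 ≈ 3.1336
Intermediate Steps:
N = 1/85556 ≈ 1.1688e-5
-818582/(-261227 - N) = -818582/(-261227 - 1*1/85556) = -818582/(-261227 - 1/85556) = -818582/(-22349537213/85556) = -818582*(-85556/22349537213) = 70034601592/22349537213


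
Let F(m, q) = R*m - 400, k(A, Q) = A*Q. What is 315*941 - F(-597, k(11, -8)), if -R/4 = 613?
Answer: -1167029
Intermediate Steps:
R = -2452 (R = -4*613 = -2452)
F(m, q) = -400 - 2452*m (F(m, q) = -2452*m - 400 = -400 - 2452*m)
315*941 - F(-597, k(11, -8)) = 315*941 - (-400 - 2452*(-597)) = 296415 - (-400 + 1463844) = 296415 - 1*1463444 = 296415 - 1463444 = -1167029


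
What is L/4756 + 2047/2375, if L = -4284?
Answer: -109742/2823875 ≈ -0.038862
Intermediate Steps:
L/4756 + 2047/2375 = -4284/4756 + 2047/2375 = -4284*1/4756 + 2047*(1/2375) = -1071/1189 + 2047/2375 = -109742/2823875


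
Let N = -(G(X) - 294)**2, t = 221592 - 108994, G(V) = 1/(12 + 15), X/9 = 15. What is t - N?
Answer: 145079911/729 ≈ 1.9901e+5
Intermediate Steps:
X = 135 (X = 9*15 = 135)
G(V) = 1/27
t = 112598
N = -62995969/729 (N = -(1/27 - 294)**2 = -(-7937/27)**2 = -1*62995969/729 = -62995969/729 ≈ -86414.)
t - N = 112598 - 1*(-62995969/729) = 112598 + 62995969/729 = 145079911/729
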